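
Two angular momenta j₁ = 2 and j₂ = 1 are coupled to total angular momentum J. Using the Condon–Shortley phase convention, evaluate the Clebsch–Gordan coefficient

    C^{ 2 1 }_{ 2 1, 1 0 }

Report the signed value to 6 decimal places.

+√(1/6) ≈ +0.408248

√[5·1!3!1!/6! · 3!1!1!1!3!1!] = √(3/2)
  +(−1)^0/∏(0,1,1,1,2,0)! = 1/2  (running 1/2)
  +(−1)^1/∏(1,0,0,0,3,1)! = -1/6  (running 1/3)
⟨..|..⟩ = √(3/2)·(1/3) = +0.408248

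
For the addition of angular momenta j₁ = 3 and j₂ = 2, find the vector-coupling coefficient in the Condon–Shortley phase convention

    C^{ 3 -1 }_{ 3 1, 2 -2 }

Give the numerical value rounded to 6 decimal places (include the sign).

j₁+j₂−J=2  J+j₁−j₂=4  J−j₁+j₂=2  j₁+j₂+J+1=9
(j₁±m₁, j₂±m₂, J±M) = (4,2,0,4,2,4)
P² = 512/5
sum k=0..0:
  [0] +1/16 = 1/16
S = 1/16
C² = P²·S² = 2/5 ; C = +0.632456

+√(2/5) = +0.632456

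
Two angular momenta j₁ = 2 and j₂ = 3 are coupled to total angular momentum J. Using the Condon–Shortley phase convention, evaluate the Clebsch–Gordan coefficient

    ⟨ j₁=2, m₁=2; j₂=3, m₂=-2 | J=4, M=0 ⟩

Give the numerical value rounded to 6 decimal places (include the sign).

j₁+j₂−J=1  J+j₁−j₂=3  J−j₁+j₂=5  j₁+j₂+J+1=10
(j₁±m₁, j₂±m₂, J±M) = (4,0,1,5,4,4)
P² = 20736/7
sum k=0..0:
  [0] +1/144 = 1/144
S = 1/144
C² = P²·S² = 1/7 ; C = +0.377964

+√(1/7) = +0.377964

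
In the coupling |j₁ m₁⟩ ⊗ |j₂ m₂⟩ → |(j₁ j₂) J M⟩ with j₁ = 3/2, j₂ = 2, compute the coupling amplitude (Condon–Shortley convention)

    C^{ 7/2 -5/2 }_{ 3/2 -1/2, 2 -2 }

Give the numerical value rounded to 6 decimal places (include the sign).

+0.654654  (= +√(3/7))

j₁+j₂−J=0  J+j₁−j₂=3  J−j₁+j₂=4  j₁+j₂+J+1=8
(j₁±m₁, j₂±m₂, J±M) = (1,2,0,4,1,6)
P² = 6912/7
sum k=0..0:
  [0] +1/48 = 1/48
S = 1/48
C² = P²·S² = 3/7 ; C = +0.654654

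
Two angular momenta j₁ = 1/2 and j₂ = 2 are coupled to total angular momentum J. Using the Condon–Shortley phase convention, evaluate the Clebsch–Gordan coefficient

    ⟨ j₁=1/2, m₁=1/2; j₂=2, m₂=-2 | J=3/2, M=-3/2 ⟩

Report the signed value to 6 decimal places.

+0.894427

j₁+j₂−J=1  J+j₁−j₂=0  J−j₁+j₂=3  j₁+j₂+J+1=5
(j₁±m₁, j₂±m₂, J±M) = (1,0,0,4,0,3)
P² = 144/5
sum k=0..0:
  [0] +1/6 = 1/6
S = 1/6
C² = P²·S² = 4/5 ; C = +0.894427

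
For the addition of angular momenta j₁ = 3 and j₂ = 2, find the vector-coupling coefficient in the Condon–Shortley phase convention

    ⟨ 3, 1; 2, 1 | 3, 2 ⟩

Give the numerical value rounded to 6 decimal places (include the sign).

j₁+j₂−J=2  J+j₁−j₂=4  J−j₁+j₂=2  j₁+j₂+J+1=9
(j₁±m₁, j₂±m₂, J±M) = (4,2,3,1,5,1)
P² = 64
sum k=1..2:
  [1] −1/12 = -1/12
  [2] +1/48 = 1/48
S = -1/16
C² = P²·S² = 1/4 ; C = -0.500000

-0.500000  (= −√(1/4))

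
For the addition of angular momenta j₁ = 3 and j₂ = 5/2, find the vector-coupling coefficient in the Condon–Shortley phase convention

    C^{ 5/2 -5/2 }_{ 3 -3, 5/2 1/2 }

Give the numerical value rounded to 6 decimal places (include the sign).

triangle: 3!*3!*2!/9! = 72/362880
(j±m)!: 0!*6!*3!*2!*0!*5! = 1036800
prefactor² = (2J+1)*Δ*N² = 8640/7
  k=3: −1/(3!*0!*3!*0!*0!*2!) = -1/72
Σ = -1/72  ⇒  CG² = 8640/7*(-1/72)² = 5/21
CG = −√(5/21) = -0.487950

−√(5/21) ≈ -0.487950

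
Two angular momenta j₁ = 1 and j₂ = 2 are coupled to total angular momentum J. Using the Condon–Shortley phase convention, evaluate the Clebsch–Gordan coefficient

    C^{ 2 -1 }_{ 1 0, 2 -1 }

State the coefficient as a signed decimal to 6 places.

+0.408248

√[5·1!1!3!/6! · 1!1!1!3!1!3!] = √(3/2)
  +(−1)^0/∏(0,1,1,1,0,2)! = 1/2  (running 1/2)
  +(−1)^1/∏(1,0,0,0,1,3)! = -1/6  (running 1/3)
⟨..|..⟩ = √(3/2)·(1/3) = +0.408248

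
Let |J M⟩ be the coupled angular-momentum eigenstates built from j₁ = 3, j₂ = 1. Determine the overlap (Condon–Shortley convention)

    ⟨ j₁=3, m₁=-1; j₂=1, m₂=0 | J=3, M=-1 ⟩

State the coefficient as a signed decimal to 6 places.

triangle: 1!*5!*1!/8! = 120/40320
(j±m)!: 2!*4!*1!*1!*2!*4! = 2304
prefactor² = (2J+1)*Δ*N² = 48
  k=0: +1/(0!*1!*4!*1!*1!*0!) = 1/24
  k=1: −1/(1!*0!*3!*0!*2!*1!) = -1/12
Σ = -1/24  ⇒  CG² = 48*(-1/24)² = 1/12
CG = −√(1/12) = -0.288675

-0.288675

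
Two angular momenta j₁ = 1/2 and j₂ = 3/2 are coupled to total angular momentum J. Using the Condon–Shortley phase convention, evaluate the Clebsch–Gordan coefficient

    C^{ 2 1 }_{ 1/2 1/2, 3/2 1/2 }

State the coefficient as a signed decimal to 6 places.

triangle: 0!·1!·3!/5! = 6/120
(j±m)!: 1!·0!·2!·1!·3!·1! = 12
prefactor² = (2J+1)·Δ·N² = 3
  k=0: +1/(0!·0!·0!·2!·1!·1!) = 1/2
Σ = 1/2  ⇒  CG² = 3·1/2² = 3/4
CG = +√(3/4) = +0.866025

+0.866025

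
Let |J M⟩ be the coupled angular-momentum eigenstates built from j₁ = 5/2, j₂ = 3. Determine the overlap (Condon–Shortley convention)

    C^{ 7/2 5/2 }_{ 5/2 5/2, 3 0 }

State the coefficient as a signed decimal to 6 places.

triangle: 2!·3!·4!/10! = 288/3628800
(j±m)!: 5!·0!·3!·3!·6!·1! = 3110400
prefactor² = (2J+1)·Δ·N² = 13824/7
  k=0: +1/(0!·2!·0!·3!·3!·1!) = 1/72
Σ = 1/72  ⇒  CG² = 13824/7·1/72² = 8/21
CG = +√(8/21) = +0.617213

+0.617213  (= +√(8/21))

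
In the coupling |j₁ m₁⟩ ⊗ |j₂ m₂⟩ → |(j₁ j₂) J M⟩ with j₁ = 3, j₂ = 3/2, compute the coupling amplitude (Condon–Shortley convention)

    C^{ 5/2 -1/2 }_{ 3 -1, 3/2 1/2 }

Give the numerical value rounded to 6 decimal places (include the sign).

−√(1/70) = -0.119523

j₁+j₂−J=2  J+j₁−j₂=4  J−j₁+j₂=1  j₁+j₂+J+1=8
(j₁±m₁, j₂±m₂, J±M) = (2,4,2,1,2,3)
P² = 288/35
sum k=1..2:
  [1] −1/6 = -1/6
  [2] +1/8 = 1/8
S = -1/24
C² = P²·S² = 1/70 ; C = -0.119523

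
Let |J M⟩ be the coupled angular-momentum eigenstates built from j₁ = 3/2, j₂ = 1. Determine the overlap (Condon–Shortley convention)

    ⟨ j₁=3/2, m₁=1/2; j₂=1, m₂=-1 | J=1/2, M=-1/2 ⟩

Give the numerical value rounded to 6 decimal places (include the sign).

√[2·2!1!0!/4! · 2!1!0!2!0!1!] = √(2/3)
  +(−1)^0/∏(0,2,1,0,0,0)! = 1/2  (running 1/2)
⟨..|..⟩ = √(2/3)·(1/2) = +0.408248

+√(1/6) = +0.408248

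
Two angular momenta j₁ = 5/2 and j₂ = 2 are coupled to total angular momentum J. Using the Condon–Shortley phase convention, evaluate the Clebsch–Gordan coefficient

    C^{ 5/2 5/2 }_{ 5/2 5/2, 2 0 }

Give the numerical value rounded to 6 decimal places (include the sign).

+√(5/14) = +0.597614

j₁+j₂−J=2  J+j₁−j₂=3  J−j₁+j₂=2  j₁+j₂+J+1=8
(j₁±m₁, j₂±m₂, J±M) = (5,0,2,2,5,0)
P² = 1440/7
sum k=0..0:
  [0] +1/24 = 1/24
S = 1/24
C² = P²·S² = 5/14 ; C = +0.597614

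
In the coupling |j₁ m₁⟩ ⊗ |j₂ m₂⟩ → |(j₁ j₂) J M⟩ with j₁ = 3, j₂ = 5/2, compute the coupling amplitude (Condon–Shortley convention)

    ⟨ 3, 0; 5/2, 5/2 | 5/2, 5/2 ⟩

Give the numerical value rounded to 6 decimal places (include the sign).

−√(5/42) = -0.345033

triangle: 3!×3!×2!/9! = 72/362880
(j±m)!: 3!×3!×5!×0!×5!×0! = 518400
prefactor² = (2J+1)×Δ×N² = 4320/7
  k=3: −1/(3!×0!×0!×2!×3!×0!) = -1/72
Σ = -1/72  ⇒  CG² = 4320/7×(-1/72)² = 5/42
CG = −√(5/42) = -0.345033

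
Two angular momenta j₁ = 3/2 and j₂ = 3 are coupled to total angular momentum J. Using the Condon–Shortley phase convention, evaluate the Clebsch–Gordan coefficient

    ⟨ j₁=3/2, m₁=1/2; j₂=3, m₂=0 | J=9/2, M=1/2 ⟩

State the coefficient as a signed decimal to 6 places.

j₁+j₂−J=0  J+j₁−j₂=3  J−j₁+j₂=6  j₁+j₂+J+1=10
(j₁±m₁, j₂±m₂, J±M) = (2,1,3,3,5,4)
P² = 17280/7
sum k=0..0:
  [0] +1/72 = 1/72
S = 1/72
C² = P²·S² = 10/21 ; C = +0.690066

+√(10/21) ≈ +0.690066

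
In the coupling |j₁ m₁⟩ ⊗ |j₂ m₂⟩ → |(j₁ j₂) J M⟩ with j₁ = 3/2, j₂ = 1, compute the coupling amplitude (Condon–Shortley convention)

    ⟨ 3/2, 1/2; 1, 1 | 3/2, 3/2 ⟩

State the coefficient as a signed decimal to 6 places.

−√(2/5) ≈ -0.632456

j₁+j₂−J=1  J+j₁−j₂=2  J−j₁+j₂=1  j₁+j₂+J+1=5
(j₁±m₁, j₂±m₂, J±M) = (2,1,2,0,3,0)
P² = 8/5
sum k=1..1:
  [1] −1/2 = -1/2
S = -1/2
C² = P²·S² = 2/5 ; C = -0.632456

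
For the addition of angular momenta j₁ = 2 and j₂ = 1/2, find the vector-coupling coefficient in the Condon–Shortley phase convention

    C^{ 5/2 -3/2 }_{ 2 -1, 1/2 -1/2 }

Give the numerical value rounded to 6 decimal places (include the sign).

+0.894427

√[6·0!4!1!/6! · 1!3!0!1!1!4!] = √(144/5)
  +(−1)^0/∏(0,0,3,0,1,1)! = 1/6  (running 1/6)
⟨..|..⟩ = √(144/5)·(1/6) = +0.894427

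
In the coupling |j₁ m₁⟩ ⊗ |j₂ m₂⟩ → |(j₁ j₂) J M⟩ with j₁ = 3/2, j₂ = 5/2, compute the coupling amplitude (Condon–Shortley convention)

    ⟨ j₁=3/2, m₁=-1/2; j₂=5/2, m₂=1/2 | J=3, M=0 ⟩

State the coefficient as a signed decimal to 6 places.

−√(1/5) ≈ -0.447214

j₁+j₂−J=1  J+j₁−j₂=2  J−j₁+j₂=4  j₁+j₂+J+1=8
(j₁±m₁, j₂±m₂, J±M) = (1,2,3,2,3,3)
P² = 36/5
sum k=0..1:
  [0] +1/12 = 1/12
  [1] −1/4 = -1/4
S = -1/6
C² = P²·S² = 1/5 ; C = -0.447214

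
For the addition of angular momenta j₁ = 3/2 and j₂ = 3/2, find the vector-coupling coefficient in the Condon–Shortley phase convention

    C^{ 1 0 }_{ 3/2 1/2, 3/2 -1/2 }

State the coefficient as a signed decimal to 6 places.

-0.223607  (= −√(1/20))

√[3·2!1!1!/5! · 2!1!1!2!1!1!] = √(1/5)
  +(−1)^0/∏(0,2,1,1,0,0)! = 1/2  (running 1/2)
  +(−1)^1/∏(1,1,0,0,1,1)! = -1  (running -1/2)
⟨..|..⟩ = √(1/5)·(-1/2) = -0.223607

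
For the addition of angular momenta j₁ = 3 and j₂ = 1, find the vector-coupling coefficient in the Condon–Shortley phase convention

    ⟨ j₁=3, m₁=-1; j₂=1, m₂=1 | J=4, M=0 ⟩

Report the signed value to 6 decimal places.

√[9·0!6!2!/9! · 2!4!2!0!4!4!] = √(13824/7)
  +(−1)^0/∏(0,0,4,2,2,0)! = 1/96  (running 1/96)
⟨..|..⟩ = √(13824/7)·(1/96) = +0.462910

+0.462910  (= +√(3/14))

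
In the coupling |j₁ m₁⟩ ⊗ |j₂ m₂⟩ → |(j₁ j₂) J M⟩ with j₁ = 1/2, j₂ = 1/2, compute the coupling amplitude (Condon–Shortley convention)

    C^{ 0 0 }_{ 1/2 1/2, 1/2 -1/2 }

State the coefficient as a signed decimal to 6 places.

√[1·1!0!0!/2! · 1!0!0!1!0!0!] = √(1/2)
  +(−1)^0/∏(0,1,0,0,0,0)! = 1  (running 1)
⟨..|..⟩ = √(1/2)·(1) = +0.707107

+√(1/2) ≈ +0.707107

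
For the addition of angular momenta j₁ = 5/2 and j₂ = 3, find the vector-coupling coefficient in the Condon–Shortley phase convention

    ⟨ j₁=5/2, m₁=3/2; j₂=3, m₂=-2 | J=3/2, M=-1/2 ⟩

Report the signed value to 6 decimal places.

triangle: 4!·1!·2!/8! = 48/40320
(j±m)!: 4!·1!·1!·5!·1!·2! = 5760
prefactor² = (2J+1)·Δ·N² = 192/7
  k=0: +1/(0!·4!·1!·1!·0!·1!) = 1/24
  k=1: −1/(1!·3!·0!·0!·1!·2!) = -1/12
Σ = -1/24  ⇒  CG² = 192/7·(-1/24)² = 1/21
CG = −√(1/21) = -0.218218

−√(1/21) ≈ -0.218218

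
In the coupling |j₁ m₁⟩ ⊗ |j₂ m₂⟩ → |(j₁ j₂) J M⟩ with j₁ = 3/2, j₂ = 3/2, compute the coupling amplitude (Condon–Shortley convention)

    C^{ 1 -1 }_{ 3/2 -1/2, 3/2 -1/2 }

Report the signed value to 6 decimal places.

−√(2/5) ≈ -0.632456

triangle: 2!*1!*1!/5! = 2/120
(j±m)!: 1!*2!*1!*2!*0!*2! = 8
prefactor² = (2J+1)*Δ*N² = 2/5
  k=1: −1/(1!*1!*1!*0!*0!*1!) = -1
Σ = -1  ⇒  CG² = 2/5*(-1)² = 2/5
CG = −√(2/5) = -0.632456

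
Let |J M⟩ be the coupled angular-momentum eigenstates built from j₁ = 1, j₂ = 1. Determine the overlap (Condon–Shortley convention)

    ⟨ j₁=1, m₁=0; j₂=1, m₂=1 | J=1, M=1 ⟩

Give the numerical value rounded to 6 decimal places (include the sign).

triangle: 1!×1!×1!/4! = 1/24
(j±m)!: 1!×1!×2!×0!×2!×0! = 4
prefactor² = (2J+1)×Δ×N² = 1/2
  k=1: −1/(1!×0!×0!×1!×1!×0!) = -1
Σ = -1  ⇒  CG² = 1/2×(-1)² = 1/2
CG = −√(1/2) = -0.707107

-0.707107  (= −√(1/2))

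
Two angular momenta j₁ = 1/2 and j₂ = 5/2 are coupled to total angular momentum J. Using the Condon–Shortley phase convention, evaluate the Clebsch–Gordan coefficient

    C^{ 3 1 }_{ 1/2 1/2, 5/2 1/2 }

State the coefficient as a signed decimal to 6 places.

j₁+j₂−J=0  J+j₁−j₂=1  J−j₁+j₂=5  j₁+j₂+J+1=7
(j₁±m₁, j₂±m₂, J±M) = (1,0,3,2,4,2)
P² = 96
sum k=0..0:
  [0] +1/12 = 1/12
S = 1/12
C² = P²·S² = 2/3 ; C = +0.816497

+√(2/3) = +0.816497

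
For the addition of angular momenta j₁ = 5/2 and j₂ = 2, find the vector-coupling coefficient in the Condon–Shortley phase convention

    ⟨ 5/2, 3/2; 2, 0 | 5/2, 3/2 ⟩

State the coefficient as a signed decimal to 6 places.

−√(1/70) = -0.119523

triangle: 2!×3!×2!/8! = 24/40320
(j±m)!: 4!×1!×2!×2!×4!×1! = 2304
prefactor² = (2J+1)×Δ×N² = 288/35
  k=0: +1/(0!×2!×1!×2!×2!×0!) = 1/8
  k=1: −1/(1!×1!×0!×1!×3!×1!) = -1/6
Σ = -1/24  ⇒  CG² = 288/35×(-1/24)² = 1/70
CG = −√(1/70) = -0.119523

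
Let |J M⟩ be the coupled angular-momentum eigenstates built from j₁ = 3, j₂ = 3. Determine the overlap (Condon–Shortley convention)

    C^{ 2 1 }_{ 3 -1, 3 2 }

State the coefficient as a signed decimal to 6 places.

triangle: 4!·2!·2!/9! = 96/362880
(j±m)!: 2!·4!·5!·1!·3!·1! = 34560
prefactor² = (2J+1)·Δ·N² = 320/7
  k=3: −1/(3!·1!·1!·2!·1!·0!) = -1/12
  k=4: +1/(4!·0!·0!·1!·2!·1!) = 1/48
Σ = -1/16  ⇒  CG² = 320/7·(-1/16)² = 5/28
CG = −√(5/28) = -0.422577

−√(5/28) = -0.422577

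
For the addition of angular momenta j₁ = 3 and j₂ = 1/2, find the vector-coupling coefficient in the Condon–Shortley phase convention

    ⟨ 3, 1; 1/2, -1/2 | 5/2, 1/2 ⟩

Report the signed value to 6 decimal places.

+0.755929  (= +√(4/7))

j₁+j₂−J=1  J+j₁−j₂=5  J−j₁+j₂=0  j₁+j₂+J+1=7
(j₁±m₁, j₂±m₂, J±M) = (4,2,0,1,3,2)
P² = 576/7
sum k=0..0:
  [0] +1/12 = 1/12
S = 1/12
C² = P²·S² = 4/7 ; C = +0.755929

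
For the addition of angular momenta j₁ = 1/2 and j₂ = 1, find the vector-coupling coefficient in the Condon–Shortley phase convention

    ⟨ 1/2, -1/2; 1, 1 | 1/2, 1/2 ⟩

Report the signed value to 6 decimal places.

j₁+j₂−J=1  J+j₁−j₂=0  J−j₁+j₂=1  j₁+j₂+J+1=3
(j₁±m₁, j₂±m₂, J±M) = (0,1,2,0,1,0)
P² = 2/3
sum k=1..1:
  [1] −1/1 = -1
S = -1
C² = P²·S² = 2/3 ; C = -0.816497

-0.816497  (= −√(2/3))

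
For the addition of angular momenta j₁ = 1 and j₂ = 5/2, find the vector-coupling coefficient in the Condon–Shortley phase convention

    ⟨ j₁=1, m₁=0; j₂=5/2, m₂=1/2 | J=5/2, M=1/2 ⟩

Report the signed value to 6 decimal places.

√[6·1!1!4!/7! · 1!1!3!2!3!2!] = √(144/35)
  +(−1)^0/∏(0,1,1,3,0,1)! = 1/6  (running 1/6)
  +(−1)^1/∏(1,0,0,2,1,2)! = -1/4  (running -1/12)
⟨..|..⟩ = √(144/35)·(-1/12) = -0.169031

−√(1/35) ≈ -0.169031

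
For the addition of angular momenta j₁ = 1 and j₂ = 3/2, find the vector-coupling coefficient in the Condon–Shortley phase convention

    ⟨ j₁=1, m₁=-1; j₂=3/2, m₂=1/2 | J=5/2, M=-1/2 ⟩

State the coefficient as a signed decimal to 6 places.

+√(3/10) = +0.547723

j₁+j₂−J=0  J+j₁−j₂=2  J−j₁+j₂=3  j₁+j₂+J+1=6
(j₁±m₁, j₂±m₂, J±M) = (0,2,2,1,2,3)
P² = 24/5
sum k=0..0:
  [0] +1/4 = 1/4
S = 1/4
C² = P²·S² = 3/10 ; C = +0.547723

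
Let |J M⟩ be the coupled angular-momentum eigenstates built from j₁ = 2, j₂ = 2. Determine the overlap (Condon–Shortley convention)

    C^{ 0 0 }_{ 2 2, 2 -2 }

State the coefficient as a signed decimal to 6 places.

√[1·4!0!0!/5! · 4!0!0!4!0!0!] = √(576/5)
  +(−1)^0/∏(0,4,0,0,0,0)! = 1/24  (running 1/24)
⟨..|..⟩ = √(576/5)·(1/24) = +0.447214

+√(1/5) ≈ +0.447214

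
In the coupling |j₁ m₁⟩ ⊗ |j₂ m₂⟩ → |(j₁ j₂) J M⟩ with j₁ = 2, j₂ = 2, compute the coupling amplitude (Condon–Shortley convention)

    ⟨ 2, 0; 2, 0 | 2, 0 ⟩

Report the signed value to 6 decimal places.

−√(2/7) = -0.534522

triangle: 2!·2!·2!/7! = 8/5040
(j±m)!: 2!·2!·2!·2!·2!·2! = 64
prefactor² = (2J+1)·Δ·N² = 32/63
  k=0: +1/(0!·2!·2!·2!·0!·0!) = 1/8
  k=1: −1/(1!·1!·1!·1!·1!·1!) = -1
  k=2: +1/(2!·0!·0!·0!·2!·2!) = 1/8
Σ = -3/4  ⇒  CG² = 32/63·(-3/4)² = 2/7
CG = −√(2/7) = -0.534522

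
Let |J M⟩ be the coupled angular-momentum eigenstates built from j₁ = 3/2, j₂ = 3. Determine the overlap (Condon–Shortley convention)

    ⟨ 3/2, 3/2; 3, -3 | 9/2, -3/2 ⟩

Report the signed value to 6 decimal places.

triangle: 0!*3!*6!/10! = 4320/3628800
(j±m)!: 3!*0!*0!*6!*3!*6! = 18662400
prefactor² = (2J+1)*Δ*N² = 1555200/7
  k=0: +1/(0!*0!*0!*0!*3!*6!) = 1/4320
Σ = 1/4320  ⇒  CG² = 1555200/7*1/4320² = 1/84
CG = +√(1/84) = +0.109109

+0.109109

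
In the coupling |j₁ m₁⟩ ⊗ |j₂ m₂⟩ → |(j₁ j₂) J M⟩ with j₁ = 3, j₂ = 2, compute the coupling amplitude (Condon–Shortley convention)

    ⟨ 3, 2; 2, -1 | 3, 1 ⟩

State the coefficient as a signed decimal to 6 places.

+0.500000  (= +√(1/4))

√[7·2!4!2!/9! · 5!1!1!3!4!2!] = √(64)
  +(−1)^0/∏(0,2,1,1,3,1)! = 1/12  (running 1/12)
  +(−1)^1/∏(1,1,0,0,4,2)! = -1/48  (running 1/16)
⟨..|..⟩ = √(64)·(1/16) = +0.500000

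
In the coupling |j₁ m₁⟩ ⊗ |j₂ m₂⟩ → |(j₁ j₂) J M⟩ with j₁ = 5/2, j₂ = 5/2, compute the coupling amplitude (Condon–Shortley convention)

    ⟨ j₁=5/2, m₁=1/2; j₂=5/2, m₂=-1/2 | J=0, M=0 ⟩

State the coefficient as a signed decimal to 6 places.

√[1·5!0!0!/6! · 3!2!2!3!0!0!] = √(24)
  +(−1)^2/∏(2,3,0,0,0,0)! = 1/12  (running 1/12)
⟨..|..⟩ = √(24)·(1/12) = +0.408248

+0.408248  (= +√(1/6))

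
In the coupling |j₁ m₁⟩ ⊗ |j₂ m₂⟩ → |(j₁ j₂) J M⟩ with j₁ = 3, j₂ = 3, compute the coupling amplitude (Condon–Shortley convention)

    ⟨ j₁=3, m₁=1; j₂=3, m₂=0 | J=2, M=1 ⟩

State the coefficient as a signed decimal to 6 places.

+0.154303  (= +√(1/42))

j₁+j₂−J=4  J+j₁−j₂=2  J−j₁+j₂=2  j₁+j₂+J+1=9
(j₁±m₁, j₂±m₂, J±M) = (4,2,3,3,3,1)
P² = 96/7
sum k=1..2:
  [1] −1/12 = -1/12
  [2] +1/8 = 1/8
S = 1/24
C² = P²·S² = 1/42 ; C = +0.154303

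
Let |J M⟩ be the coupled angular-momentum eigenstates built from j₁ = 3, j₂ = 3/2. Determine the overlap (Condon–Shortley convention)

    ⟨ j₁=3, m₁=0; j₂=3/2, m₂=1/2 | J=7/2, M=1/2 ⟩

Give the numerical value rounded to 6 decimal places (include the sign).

√[8·1!5!2!/9! · 3!3!2!1!4!3!] = √(384/7)
  +(−1)^0/∏(0,1,3,2,2,0)! = 1/24  (running 1/24)
  +(−1)^1/∏(1,0,2,1,3,1)! = -1/12  (running -1/24)
⟨..|..⟩ = √(384/7)·(-1/24) = -0.308607

−√(2/21) ≈ -0.308607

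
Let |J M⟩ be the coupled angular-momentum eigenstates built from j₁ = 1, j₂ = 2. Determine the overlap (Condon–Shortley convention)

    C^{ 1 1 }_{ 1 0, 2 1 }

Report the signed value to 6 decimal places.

j₁+j₂−J=2  J+j₁−j₂=0  J−j₁+j₂=2  j₁+j₂+J+1=5
(j₁±m₁, j₂±m₂, J±M) = (1,1,3,1,2,0)
P² = 6/5
sum k=1..1:
  [1] −1/2 = -1/2
S = -1/2
C² = P²·S² = 3/10 ; C = -0.547723

−√(3/10) ≈ -0.547723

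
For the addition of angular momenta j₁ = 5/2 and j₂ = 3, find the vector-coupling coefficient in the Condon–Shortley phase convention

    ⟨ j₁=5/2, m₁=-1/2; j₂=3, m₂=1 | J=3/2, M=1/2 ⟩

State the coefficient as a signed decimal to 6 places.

j₁+j₂−J=4  J+j₁−j₂=1  J−j₁+j₂=2  j₁+j₂+J+1=8
(j₁±m₁, j₂±m₂, J±M) = (2,3,4,2,2,1)
P² = 192/35
sum k=2..3:
  [2] +1/8 = 1/8
  [3] −1/6 = -1/6
S = -1/24
C² = P²·S² = 1/105 ; C = -0.097590

−√(1/105) ≈ -0.097590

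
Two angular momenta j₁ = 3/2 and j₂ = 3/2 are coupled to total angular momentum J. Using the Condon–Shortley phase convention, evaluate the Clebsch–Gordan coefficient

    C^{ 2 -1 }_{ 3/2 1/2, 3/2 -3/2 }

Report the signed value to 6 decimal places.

+√(1/2) ≈ +0.707107

j₁+j₂−J=1  J+j₁−j₂=2  J−j₁+j₂=2  j₁+j₂+J+1=6
(j₁±m₁, j₂±m₂, J±M) = (2,1,0,3,1,3)
P² = 2
sum k=0..0:
  [0] +1/2 = 1/2
S = 1/2
C² = P²·S² = 1/2 ; C = +0.707107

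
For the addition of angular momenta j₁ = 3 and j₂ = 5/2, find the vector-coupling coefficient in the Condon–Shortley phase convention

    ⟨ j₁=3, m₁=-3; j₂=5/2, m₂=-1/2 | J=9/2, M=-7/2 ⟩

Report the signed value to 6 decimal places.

-0.696311  (= −√(16/33))

triangle: 1!·5!·4!/11! = 2880/39916800
(j±m)!: 0!·6!·2!·3!·1!·8! = 348364800
prefactor² = (2J+1)·Δ·N² = 2764800/11
  k=1: −1/(1!·0!·5!·1!·0!·3!) = -1/720
Σ = -1/720  ⇒  CG² = 2764800/11·(-1/720)² = 16/33
CG = −√(16/33) = -0.696311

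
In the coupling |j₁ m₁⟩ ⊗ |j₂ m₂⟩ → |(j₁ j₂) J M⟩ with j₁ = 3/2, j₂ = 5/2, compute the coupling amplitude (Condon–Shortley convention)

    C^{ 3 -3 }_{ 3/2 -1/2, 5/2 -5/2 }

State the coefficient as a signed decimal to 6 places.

+√(5/8) = +0.790569

triangle: 1!*2!*4!/8! = 48/40320
(j±m)!: 1!*2!*0!*5!*0!*6! = 172800
prefactor² = (2J+1)*Δ*N² = 1440
  k=0: +1/(0!*1!*2!*0!*0!*4!) = 1/48
Σ = 1/48  ⇒  CG² = 1440*1/48² = 5/8
CG = +√(5/8) = +0.790569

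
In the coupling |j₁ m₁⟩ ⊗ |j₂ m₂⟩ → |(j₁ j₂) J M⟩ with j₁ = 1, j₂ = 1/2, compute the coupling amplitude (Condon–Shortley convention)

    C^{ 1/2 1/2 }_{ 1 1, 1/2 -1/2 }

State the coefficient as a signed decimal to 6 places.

j₁+j₂−J=1  J+j₁−j₂=1  J−j₁+j₂=0  j₁+j₂+J+1=3
(j₁±m₁, j₂±m₂, J±M) = (2,0,0,1,1,0)
P² = 2/3
sum k=0..0:
  [0] +1/1 = 1
S = 1
C² = P²·S² = 2/3 ; C = +0.816497

+0.816497  (= +√(2/3))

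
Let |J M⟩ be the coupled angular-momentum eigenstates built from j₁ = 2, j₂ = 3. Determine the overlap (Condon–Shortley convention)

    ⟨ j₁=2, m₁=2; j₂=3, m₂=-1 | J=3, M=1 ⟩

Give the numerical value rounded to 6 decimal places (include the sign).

+0.632456

j₁+j₂−J=2  J+j₁−j₂=2  J−j₁+j₂=4  j₁+j₂+J+1=9
(j₁±m₁, j₂±m₂, J±M) = (4,0,2,4,4,2)
P² = 512/5
sum k=0..0:
  [0] +1/16 = 1/16
S = 1/16
C² = P²·S² = 2/5 ; C = +0.632456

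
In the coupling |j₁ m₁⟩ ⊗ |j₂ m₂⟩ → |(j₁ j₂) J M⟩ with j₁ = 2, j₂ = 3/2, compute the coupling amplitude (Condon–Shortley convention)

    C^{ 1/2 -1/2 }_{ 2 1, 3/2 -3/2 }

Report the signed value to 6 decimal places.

+0.316228

j₁+j₂−J=3  J+j₁−j₂=1  J−j₁+j₂=0  j₁+j₂+J+1=5
(j₁±m₁, j₂±m₂, J±M) = (3,1,0,3,0,1)
P² = 18/5
sum k=0..0:
  [0] +1/6 = 1/6
S = 1/6
C² = P²·S² = 1/10 ; C = +0.316228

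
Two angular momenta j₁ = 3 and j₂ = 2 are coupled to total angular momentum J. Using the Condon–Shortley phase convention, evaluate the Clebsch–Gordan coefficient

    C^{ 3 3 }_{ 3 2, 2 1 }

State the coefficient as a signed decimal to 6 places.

-0.645497

triangle: 2!*4!*2!/9! = 96/362880
(j±m)!: 5!*1!*3!*1!*6!*0! = 518400
prefactor² = (2J+1)*Δ*N² = 960
  k=1: −1/(1!*1!*0!*2!*4!*0!) = -1/48
Σ = -1/48  ⇒  CG² = 960*(-1/48)² = 5/12
CG = −√(5/12) = -0.645497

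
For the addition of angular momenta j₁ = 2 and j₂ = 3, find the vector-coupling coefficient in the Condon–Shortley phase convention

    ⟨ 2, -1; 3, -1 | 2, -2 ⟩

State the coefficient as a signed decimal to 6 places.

√[5·3!1!3!/8! · 1!3!2!4!0!4!] = √(216/7)
  +(−1)^2/∏(2,1,1,0,0,3)! = 1/12  (running 1/12)
⟨..|..⟩ = √(216/7)·(1/12) = +0.462910

+√(3/14) = +0.462910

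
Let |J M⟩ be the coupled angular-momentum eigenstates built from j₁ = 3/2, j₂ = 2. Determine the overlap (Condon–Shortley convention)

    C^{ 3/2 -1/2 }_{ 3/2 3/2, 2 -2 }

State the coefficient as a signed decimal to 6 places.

+√(2/5) ≈ +0.632456

j₁+j₂−J=2  J+j₁−j₂=1  J−j₁+j₂=2  j₁+j₂+J+1=6
(j₁±m₁, j₂±m₂, J±M) = (3,0,0,4,1,2)
P² = 32/5
sum k=0..0:
  [0] +1/4 = 1/4
S = 1/4
C² = P²·S² = 2/5 ; C = +0.632456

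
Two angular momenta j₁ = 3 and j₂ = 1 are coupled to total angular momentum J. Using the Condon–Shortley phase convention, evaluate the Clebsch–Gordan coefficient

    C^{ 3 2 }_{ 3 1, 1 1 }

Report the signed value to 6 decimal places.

-0.645497  (= −√(5/12))

j₁+j₂−J=1  J+j₁−j₂=5  J−j₁+j₂=1  j₁+j₂+J+1=8
(j₁±m₁, j₂±m₂, J±M) = (4,2,2,0,5,1)
P² = 240
sum k=1..1:
  [1] −1/24 = -1/24
S = -1/24
C² = P²·S² = 5/12 ; C = -0.645497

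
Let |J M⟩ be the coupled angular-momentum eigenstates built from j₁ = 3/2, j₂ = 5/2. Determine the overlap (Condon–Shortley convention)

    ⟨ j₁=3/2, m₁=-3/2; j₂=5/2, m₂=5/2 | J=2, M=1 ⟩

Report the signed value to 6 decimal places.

+√(5/14) ≈ +0.597614

triangle: 2!*1!*3!/7! = 12/5040
(j±m)!: 0!*3!*5!*0!*3!*1! = 4320
prefactor² = (2J+1)*Δ*N² = 360/7
  k=2: +1/(2!*0!*1!*3!*0!*0!) = 1/12
Σ = 1/12  ⇒  CG² = 360/7*1/12² = 5/14
CG = +√(5/14) = +0.597614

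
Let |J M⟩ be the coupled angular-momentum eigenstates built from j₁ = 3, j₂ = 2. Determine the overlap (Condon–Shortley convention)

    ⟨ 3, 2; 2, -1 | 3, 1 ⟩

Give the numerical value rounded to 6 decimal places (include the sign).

√[7·2!4!2!/9! · 5!1!1!3!4!2!] = √(64)
  +(−1)^0/∏(0,2,1,1,3,1)! = 1/12  (running 1/12)
  +(−1)^1/∏(1,1,0,0,4,2)! = -1/48  (running 1/16)
⟨..|..⟩ = √(64)·(1/16) = +0.500000

+0.500000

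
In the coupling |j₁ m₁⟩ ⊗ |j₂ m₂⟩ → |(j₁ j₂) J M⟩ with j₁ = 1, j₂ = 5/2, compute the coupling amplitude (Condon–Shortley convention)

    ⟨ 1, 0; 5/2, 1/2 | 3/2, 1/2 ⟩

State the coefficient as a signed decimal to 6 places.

−√(2/5) ≈ -0.632456

triangle: 2!·0!·3!/6! = 12/720
(j±m)!: 1!·1!·3!·2!·2!·1! = 24
prefactor² = (2J+1)·Δ·N² = 8/5
  k=1: −1/(1!·1!·0!·2!·0!·1!) = -1/2
Σ = -1/2  ⇒  CG² = 8/5·(-1/2)² = 2/5
CG = −√(2/5) = -0.632456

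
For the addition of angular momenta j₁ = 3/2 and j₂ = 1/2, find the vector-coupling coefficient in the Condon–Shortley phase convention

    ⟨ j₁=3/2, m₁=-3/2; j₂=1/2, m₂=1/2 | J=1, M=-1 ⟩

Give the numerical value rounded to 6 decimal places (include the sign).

-0.866025  (= −√(3/4))

√[3·1!2!0!/4! · 0!3!1!0!0!2!] = √(3)
  +(−1)^1/∏(1,0,2,0,0,0)! = -1/2  (running -1/2)
⟨..|..⟩ = √(3)·(-1/2) = -0.866025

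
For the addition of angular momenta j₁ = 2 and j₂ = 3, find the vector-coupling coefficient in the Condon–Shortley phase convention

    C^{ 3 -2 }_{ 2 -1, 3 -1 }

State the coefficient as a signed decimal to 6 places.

√[7·2!2!4!/9! · 1!3!2!4!1!5!] = √(64)
  +(−1)^1/∏(1,1,2,1,0,3)! = -1/12  (running -1/12)
  +(−1)^2/∏(2,0,1,0,1,4)! = 1/48  (running -1/16)
⟨..|..⟩ = √(64)·(-1/16) = -0.500000

-0.500000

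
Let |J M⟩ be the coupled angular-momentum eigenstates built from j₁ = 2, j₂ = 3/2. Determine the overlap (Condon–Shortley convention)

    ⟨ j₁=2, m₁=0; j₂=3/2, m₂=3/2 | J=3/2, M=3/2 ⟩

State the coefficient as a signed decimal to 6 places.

triangle: 2!×2!×1!/6! = 4/720
(j±m)!: 2!×2!×3!×0!×3!×0! = 144
prefactor² = (2J+1)×Δ×N² = 16/5
  k=2: +1/(2!×0!×0!×1!×2!×0!) = 1/4
Σ = 1/4  ⇒  CG² = 16/5×1/4² = 1/5
CG = +√(1/5) = +0.447214

+0.447214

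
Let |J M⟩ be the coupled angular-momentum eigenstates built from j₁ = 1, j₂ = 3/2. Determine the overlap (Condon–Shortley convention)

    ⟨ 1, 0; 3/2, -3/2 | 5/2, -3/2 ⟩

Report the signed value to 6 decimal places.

triangle: 0!×2!×3!/6! = 12/720
(j±m)!: 1!×1!×0!×3!×1!×4! = 144
prefactor² = (2J+1)×Δ×N² = 72/5
  k=0: +1/(0!×0!×1!×0!×1!×3!) = 1/6
Σ = 1/6  ⇒  CG² = 72/5×1/6² = 2/5
CG = +√(2/5) = +0.632456

+√(2/5) = +0.632456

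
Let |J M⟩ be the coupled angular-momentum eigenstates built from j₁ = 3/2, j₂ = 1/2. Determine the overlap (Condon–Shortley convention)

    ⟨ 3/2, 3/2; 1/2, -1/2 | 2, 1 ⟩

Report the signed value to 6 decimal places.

+0.500000  (= +√(1/4))

√[5·0!3!1!/5! · 3!0!0!1!3!1!] = √(9)
  +(−1)^0/∏(0,0,0,0,3,1)! = 1/6  (running 1/6)
⟨..|..⟩ = √(9)·(1/6) = +0.500000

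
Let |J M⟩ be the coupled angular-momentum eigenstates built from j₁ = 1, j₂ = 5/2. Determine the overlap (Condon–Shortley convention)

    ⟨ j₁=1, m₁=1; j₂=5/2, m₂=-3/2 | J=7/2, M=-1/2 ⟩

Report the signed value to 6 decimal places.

√[8·0!2!5!/8! · 2!0!1!4!3!4!] = √(2304/7)
  +(−1)^0/∏(0,0,0,1,2,4)! = 1/48  (running 1/48)
⟨..|..⟩ = √(2304/7)·(1/48) = +0.377964

+0.377964  (= +√(1/7))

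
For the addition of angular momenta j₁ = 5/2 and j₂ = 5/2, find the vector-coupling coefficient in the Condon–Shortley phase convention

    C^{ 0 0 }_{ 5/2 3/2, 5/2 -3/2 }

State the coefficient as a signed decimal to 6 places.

j₁+j₂−J=5  J+j₁−j₂=0  J−j₁+j₂=0  j₁+j₂+J+1=6
(j₁±m₁, j₂±m₂, J±M) = (4,1,1,4,0,0)
P² = 96
sum k=1..1:
  [1] −1/24 = -1/24
S = -1/24
C² = P²·S² = 1/6 ; C = -0.408248

−√(1/6) ≈ -0.408248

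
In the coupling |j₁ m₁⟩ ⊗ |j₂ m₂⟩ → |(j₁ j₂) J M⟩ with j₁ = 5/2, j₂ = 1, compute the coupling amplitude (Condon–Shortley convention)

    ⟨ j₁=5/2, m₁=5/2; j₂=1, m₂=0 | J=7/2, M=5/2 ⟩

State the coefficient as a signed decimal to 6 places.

j₁+j₂−J=0  J+j₁−j₂=5  J−j₁+j₂=2  j₁+j₂+J+1=8
(j₁±m₁, j₂±m₂, J±M) = (5,0,1,1,6,1)
P² = 28800/7
sum k=0..0:
  [0] +1/120 = 1/120
S = 1/120
C² = P²·S² = 2/7 ; C = +0.534522

+√(2/7) = +0.534522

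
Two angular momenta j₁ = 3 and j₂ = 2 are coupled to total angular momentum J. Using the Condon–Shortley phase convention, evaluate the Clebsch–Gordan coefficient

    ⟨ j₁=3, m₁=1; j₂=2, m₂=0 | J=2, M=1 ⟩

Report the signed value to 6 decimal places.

√[5·3!3!1!/8! · 4!2!2!2!3!1!] = √(36/7)
  +(−1)^1/∏(1,2,1,1,2,0)! = -1/4  (running -1/4)
  +(−1)^2/∏(2,1,0,0,3,1)! = 1/12  (running -1/6)
⟨..|..⟩ = √(36/7)·(-1/6) = -0.377964

-0.377964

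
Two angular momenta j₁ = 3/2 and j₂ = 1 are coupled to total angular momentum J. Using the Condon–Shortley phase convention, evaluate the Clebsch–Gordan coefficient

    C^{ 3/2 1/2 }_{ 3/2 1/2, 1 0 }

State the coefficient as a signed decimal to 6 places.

j₁+j₂−J=1  J+j₁−j₂=2  J−j₁+j₂=1  j₁+j₂+J+1=5
(j₁±m₁, j₂±m₂, J±M) = (2,1,1,1,2,1)
P² = 4/15
sum k=0..1:
  [0] +1/1 = 1
  [1] −1/2 = -1/2
S = 1/2
C² = P²·S² = 1/15 ; C = +0.258199

+√(1/15) ≈ +0.258199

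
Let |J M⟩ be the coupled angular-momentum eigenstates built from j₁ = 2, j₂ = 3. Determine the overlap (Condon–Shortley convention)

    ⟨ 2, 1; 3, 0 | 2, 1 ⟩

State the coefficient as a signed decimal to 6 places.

−√(2/7) = -0.534522

j₁+j₂−J=3  J+j₁−j₂=1  J−j₁+j₂=3  j₁+j₂+J+1=8
(j₁±m₁, j₂±m₂, J±M) = (3,1,3,3,3,1)
P² = 81/14
sum k=0..1:
  [0] +1/36 = 1/36
  [1] −1/4 = -1/4
S = -2/9
C² = P²·S² = 2/7 ; C = -0.534522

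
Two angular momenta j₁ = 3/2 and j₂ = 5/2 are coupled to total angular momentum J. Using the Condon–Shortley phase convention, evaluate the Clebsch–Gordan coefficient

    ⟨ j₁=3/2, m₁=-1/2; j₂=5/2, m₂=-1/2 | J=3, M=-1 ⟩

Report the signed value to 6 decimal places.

triangle: 1!·2!·4!/8! = 48/40320
(j±m)!: 1!·2!·2!·3!·2!·4! = 1152
prefactor² = (2J+1)·Δ·N² = 48/5
  k=0: +1/(0!·1!·2!·2!·0!·2!) = 1/8
  k=1: −1/(1!·0!·1!·1!·1!·3!) = -1/6
Σ = -1/24  ⇒  CG² = 48/5·(-1/24)² = 1/60
CG = −√(1/60) = -0.129099

−√(1/60) = -0.129099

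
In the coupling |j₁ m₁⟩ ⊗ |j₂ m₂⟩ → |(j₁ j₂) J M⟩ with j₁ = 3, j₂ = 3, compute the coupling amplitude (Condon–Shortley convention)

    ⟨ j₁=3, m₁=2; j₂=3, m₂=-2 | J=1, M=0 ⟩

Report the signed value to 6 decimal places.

√[3·5!1!1!/8! · 5!1!1!5!1!1!] = √(900/7)
  +(−1)^0/∏(0,5,1,1,0,0)! = 1/120  (running 1/120)
  +(−1)^1/∏(1,4,0,0,1,1)! = -1/24  (running -1/30)
⟨..|..⟩ = √(900/7)·(-1/30) = -0.377964

-0.377964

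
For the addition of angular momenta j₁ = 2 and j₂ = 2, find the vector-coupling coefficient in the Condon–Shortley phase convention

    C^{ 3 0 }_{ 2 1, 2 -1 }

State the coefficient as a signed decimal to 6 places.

+0.632456

√[7·1!3!3!/8! · 3!1!1!3!3!3!] = √(81/10)
  +(−1)^0/∏(0,1,1,1,2,2)! = 1/4  (running 1/4)
  +(−1)^1/∏(1,0,0,0,3,3)! = -1/36  (running 2/9)
⟨..|..⟩ = √(81/10)·(2/9) = +0.632456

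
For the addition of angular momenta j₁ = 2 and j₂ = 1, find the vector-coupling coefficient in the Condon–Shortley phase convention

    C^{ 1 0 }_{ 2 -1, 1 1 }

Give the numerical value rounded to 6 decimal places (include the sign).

+√(3/10) ≈ +0.547723

√[3·2!2!0!/5! · 1!3!2!0!1!1!] = √(6/5)
  +(−1)^2/∏(2,0,1,0,1,0)! = 1/2  (running 1/2)
⟨..|..⟩ = √(6/5)·(1/2) = +0.547723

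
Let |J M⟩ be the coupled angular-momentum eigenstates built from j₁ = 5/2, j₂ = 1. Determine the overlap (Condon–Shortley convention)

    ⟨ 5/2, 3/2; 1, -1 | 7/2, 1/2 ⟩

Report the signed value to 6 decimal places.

+√(1/7) = +0.377964

j₁+j₂−J=0  J+j₁−j₂=5  J−j₁+j₂=2  j₁+j₂+J+1=8
(j₁±m₁, j₂±m₂, J±M) = (4,1,0,2,4,3)
P² = 2304/7
sum k=0..0:
  [0] +1/48 = 1/48
S = 1/48
C² = P²·S² = 1/7 ; C = +0.377964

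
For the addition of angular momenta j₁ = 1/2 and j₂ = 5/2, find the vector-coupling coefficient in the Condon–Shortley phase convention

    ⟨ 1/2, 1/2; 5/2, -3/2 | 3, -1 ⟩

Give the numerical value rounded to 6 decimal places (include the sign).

triangle: 0!·1!·5!/7! = 120/5040
(j±m)!: 1!·0!·1!·4!·2!·4! = 1152
prefactor² = (2J+1)·Δ·N² = 192
  k=0: +1/(0!·0!·0!·1!·1!·4!) = 1/24
Σ = 1/24  ⇒  CG² = 192·1/24² = 1/3
CG = +√(1/3) = +0.577350

+0.577350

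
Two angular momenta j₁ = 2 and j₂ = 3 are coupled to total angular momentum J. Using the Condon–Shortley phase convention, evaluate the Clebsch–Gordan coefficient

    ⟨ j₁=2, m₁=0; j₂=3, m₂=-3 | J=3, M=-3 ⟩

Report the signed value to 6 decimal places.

+√(5/12) = +0.645497

j₁+j₂−J=2  J+j₁−j₂=2  J−j₁+j₂=4  j₁+j₂+J+1=9
(j₁±m₁, j₂±m₂, J±M) = (2,2,0,6,0,6)
P² = 3840
sum k=0..0:
  [0] +1/96 = 1/96
S = 1/96
C² = P²·S² = 5/12 ; C = +0.645497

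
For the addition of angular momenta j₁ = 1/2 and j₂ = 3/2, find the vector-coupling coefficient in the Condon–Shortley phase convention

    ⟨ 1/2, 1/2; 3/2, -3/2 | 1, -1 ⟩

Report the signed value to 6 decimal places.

j₁+j₂−J=1  J+j₁−j₂=0  J−j₁+j₂=2  j₁+j₂+J+1=4
(j₁±m₁, j₂±m₂, J±M) = (1,0,0,3,0,2)
P² = 3
sum k=0..0:
  [0] +1/2 = 1/2
S = 1/2
C² = P²·S² = 3/4 ; C = +0.866025

+0.866025  (= +√(3/4))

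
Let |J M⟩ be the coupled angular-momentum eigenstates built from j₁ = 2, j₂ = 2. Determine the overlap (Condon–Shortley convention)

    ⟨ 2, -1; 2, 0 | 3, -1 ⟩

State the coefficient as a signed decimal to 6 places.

j₁+j₂−J=1  J+j₁−j₂=3  J−j₁+j₂=3  j₁+j₂+J+1=8
(j₁±m₁, j₂±m₂, J±M) = (1,3,2,2,2,4)
P² = 36/5
sum k=0..1:
  [0] +1/12 = 1/12
  [1] −1/4 = -1/4
S = -1/6
C² = P²·S² = 1/5 ; C = -0.447214

-0.447214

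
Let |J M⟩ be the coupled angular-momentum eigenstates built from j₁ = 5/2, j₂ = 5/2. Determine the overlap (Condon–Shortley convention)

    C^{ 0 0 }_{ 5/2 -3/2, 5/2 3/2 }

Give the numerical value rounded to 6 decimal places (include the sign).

triangle: 5!·0!·0!/6! = 120/720
(j±m)!: 1!·4!·4!·1!·0!·0! = 576
prefactor² = (2J+1)·Δ·N² = 96
  k=4: +1/(4!·1!·0!·0!·0!·0!) = 1/24
Σ = 1/24  ⇒  CG² = 96·1/24² = 1/6
CG = +√(1/6) = +0.408248

+√(1/6) = +0.408248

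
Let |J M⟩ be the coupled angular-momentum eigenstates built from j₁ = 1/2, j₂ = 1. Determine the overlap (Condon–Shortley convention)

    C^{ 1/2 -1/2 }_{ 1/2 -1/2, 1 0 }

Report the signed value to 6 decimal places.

-0.577350  (= −√(1/3))

triangle: 1!×0!×1!/3! = 1/6
(j±m)!: 0!×1!×1!×1!×0!×1! = 1
prefactor² = (2J+1)×Δ×N² = 1/3
  k=1: −1/(1!×0!×0!×0!×0!×1!) = -1
Σ = -1  ⇒  CG² = 1/3×(-1)² = 1/3
CG = −√(1/3) = -0.577350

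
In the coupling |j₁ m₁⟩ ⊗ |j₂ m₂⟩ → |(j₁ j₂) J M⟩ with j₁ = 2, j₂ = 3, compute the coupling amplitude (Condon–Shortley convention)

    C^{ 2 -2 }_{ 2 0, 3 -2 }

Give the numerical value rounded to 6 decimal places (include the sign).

-0.597614

j₁+j₂−J=3  J+j₁−j₂=1  J−j₁+j₂=3  j₁+j₂+J+1=8
(j₁±m₁, j₂±m₂, J±M) = (2,2,1,5,0,4)
P² = 360/7
sum k=1..1:
  [1] −1/12 = -1/12
S = -1/12
C² = P²·S² = 5/14 ; C = -0.597614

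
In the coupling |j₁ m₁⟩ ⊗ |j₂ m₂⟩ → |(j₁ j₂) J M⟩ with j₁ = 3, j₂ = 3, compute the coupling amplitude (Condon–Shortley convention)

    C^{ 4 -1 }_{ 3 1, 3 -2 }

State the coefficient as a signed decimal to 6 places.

+√(16/77) ≈ +0.455842

triangle: 2!*4!*4!/11! = 1152/39916800
(j±m)!: 4!*2!*1!*5!*3!*5! = 4147200
prefactor² = (2J+1)*Δ*N² = 82944/77
  k=0: +1/(0!*2!*2!*1!*2!*3!) = 1/48
  k=1: −1/(1!*1!*1!*0!*3!*4!) = -1/144
Σ = 1/72  ⇒  CG² = 82944/77*1/72² = 16/77
CG = +√(16/77) = +0.455842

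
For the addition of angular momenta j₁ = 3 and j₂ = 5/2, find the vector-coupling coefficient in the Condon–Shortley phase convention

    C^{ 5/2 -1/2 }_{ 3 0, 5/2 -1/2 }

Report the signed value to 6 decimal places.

triangle: 3!*3!*2!/9! = 72/362880
(j±m)!: 3!*3!*2!*3!*2!*3! = 5184
prefactor² = (2J+1)*Δ*N² = 216/35
  k=0: +1/(0!*3!*3!*2!*0!*0!) = 1/72
  k=1: −1/(1!*2!*2!*1!*1!*1!) = -1/4
  k=2: +1/(2!*1!*1!*0!*2!*2!) = 1/8
Σ = -1/9  ⇒  CG² = 216/35*(-1/9)² = 8/105
CG = −√(8/105) = -0.276026

−√(8/105) = -0.276026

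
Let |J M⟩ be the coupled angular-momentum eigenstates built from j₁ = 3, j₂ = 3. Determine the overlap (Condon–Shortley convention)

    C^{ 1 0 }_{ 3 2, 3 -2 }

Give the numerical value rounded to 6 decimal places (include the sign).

-0.377964

j₁+j₂−J=5  J+j₁−j₂=1  J−j₁+j₂=1  j₁+j₂+J+1=8
(j₁±m₁, j₂±m₂, J±M) = (5,1,1,5,1,1)
P² = 900/7
sum k=0..1:
  [0] +1/120 = 1/120
  [1] −1/24 = -1/24
S = -1/30
C² = P²·S² = 1/7 ; C = -0.377964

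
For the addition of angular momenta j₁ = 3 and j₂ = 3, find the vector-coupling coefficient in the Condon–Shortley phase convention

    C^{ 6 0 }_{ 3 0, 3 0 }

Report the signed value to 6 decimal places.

+0.657952

√[13·0!6!6!/13! · 3!3!3!3!6!6!] = √(55987200/77)
  +(−1)^0/∏(0,0,3,3,3,3)! = 1/1296  (running 1/1296)
⟨..|..⟩ = √(55987200/77)·(1/1296) = +0.657952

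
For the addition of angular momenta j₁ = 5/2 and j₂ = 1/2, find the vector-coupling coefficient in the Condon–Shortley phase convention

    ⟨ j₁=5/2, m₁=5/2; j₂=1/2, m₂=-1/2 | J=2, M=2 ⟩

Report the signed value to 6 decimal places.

triangle: 1!×4!×0!/6! = 24/720
(j±m)!: 5!×0!×0!×1!×4!×0! = 2880
prefactor² = (2J+1)×Δ×N² = 480
  k=0: +1/(0!×1!×0!×0!×4!×0!) = 1/24
Σ = 1/24  ⇒  CG² = 480×1/24² = 5/6
CG = +√(5/6) = +0.912871

+0.912871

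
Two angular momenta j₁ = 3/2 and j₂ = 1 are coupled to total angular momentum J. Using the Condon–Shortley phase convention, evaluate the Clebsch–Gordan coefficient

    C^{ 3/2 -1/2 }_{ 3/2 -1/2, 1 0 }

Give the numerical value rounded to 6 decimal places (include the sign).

√[4·1!2!1!/5! · 1!2!1!1!1!2!] = √(4/15)
  +(−1)^0/∏(0,1,2,1,0,0)! = 1/2  (running 1/2)
  +(−1)^1/∏(1,0,1,0,1,1)! = -1  (running -1/2)
⟨..|..⟩ = √(4/15)·(-1/2) = -0.258199

-0.258199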